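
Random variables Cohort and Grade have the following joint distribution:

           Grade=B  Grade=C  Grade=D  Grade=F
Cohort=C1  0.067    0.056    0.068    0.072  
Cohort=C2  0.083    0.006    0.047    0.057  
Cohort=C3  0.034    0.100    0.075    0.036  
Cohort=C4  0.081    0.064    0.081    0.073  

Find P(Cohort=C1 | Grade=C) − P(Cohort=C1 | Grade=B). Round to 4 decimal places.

-0.0050

P(Grade=C) = 0.056 + 0.006 + 0.100 + 0.064 = 0.226; P(Cohort=C1 | Grade=C) = 0.056/0.226 = 0.24779.
P(Grade=B) = 0.067 + 0.083 + 0.034 + 0.081 = 0.265; P(Cohort=C1 | Grade=B) = 0.067/0.265 = 0.25283.
Difference = -0.0050.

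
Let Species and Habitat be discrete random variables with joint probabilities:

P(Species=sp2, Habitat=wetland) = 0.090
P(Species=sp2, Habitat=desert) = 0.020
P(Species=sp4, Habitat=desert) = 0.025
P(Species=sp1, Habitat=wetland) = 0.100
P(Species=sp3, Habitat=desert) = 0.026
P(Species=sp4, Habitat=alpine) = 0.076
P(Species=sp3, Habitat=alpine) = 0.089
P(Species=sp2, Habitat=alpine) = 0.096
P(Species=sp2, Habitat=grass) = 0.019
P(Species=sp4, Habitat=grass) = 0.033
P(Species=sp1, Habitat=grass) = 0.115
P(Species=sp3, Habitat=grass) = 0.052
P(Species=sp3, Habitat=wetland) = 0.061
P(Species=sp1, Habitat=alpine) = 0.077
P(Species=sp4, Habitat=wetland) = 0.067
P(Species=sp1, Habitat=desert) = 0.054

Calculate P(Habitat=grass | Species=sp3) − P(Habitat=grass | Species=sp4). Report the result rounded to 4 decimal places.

0.0639

P(Species=sp3) = 0.052 + 0.061 + 0.026 + 0.089 = 0.228; P(Habitat=grass | Species=sp3) = 0.052/0.228 = 0.22807.
P(Species=sp4) = 0.033 + 0.067 + 0.025 + 0.076 = 0.201; P(Habitat=grass | Species=sp4) = 0.033/0.201 = 0.16418.
Difference = 0.0639.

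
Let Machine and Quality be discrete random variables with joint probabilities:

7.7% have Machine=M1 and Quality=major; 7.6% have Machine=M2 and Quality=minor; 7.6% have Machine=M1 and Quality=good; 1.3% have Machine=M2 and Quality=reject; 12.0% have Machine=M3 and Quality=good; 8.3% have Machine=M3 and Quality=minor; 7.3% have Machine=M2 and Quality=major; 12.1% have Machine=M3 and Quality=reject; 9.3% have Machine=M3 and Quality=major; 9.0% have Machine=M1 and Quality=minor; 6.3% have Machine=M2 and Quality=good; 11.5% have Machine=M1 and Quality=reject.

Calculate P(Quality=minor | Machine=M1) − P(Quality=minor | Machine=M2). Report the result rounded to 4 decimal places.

-0.0864

P(Machine=M1) = 0.076 + 0.090 + 0.077 + 0.115 = 0.358; P(Quality=minor | Machine=M1) = 0.090/0.358 = 0.25140.
P(Machine=M2) = 0.063 + 0.076 + 0.073 + 0.013 = 0.225; P(Quality=minor | Machine=M2) = 0.076/0.225 = 0.33778.
Difference = -0.0864.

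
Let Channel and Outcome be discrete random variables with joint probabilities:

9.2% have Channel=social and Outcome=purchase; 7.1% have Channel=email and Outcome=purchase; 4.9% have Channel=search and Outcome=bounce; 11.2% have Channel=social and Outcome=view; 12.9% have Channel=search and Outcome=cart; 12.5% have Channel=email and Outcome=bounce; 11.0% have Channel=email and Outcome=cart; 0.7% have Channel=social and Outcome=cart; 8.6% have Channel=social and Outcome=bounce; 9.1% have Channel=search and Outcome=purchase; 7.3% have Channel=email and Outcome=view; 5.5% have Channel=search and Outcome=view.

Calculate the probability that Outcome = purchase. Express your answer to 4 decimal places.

P(Outcome=purchase) = 0.071 + 0.091 + 0.092 = 0.254.

0.2540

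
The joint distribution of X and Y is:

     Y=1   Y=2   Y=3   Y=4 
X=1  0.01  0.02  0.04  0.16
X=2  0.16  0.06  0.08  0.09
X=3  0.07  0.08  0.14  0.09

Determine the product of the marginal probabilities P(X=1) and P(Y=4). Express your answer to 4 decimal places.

0.0782

P(X=1) = 0.01 + 0.02 + 0.04 + 0.16 = 0.23.
P(Y=4) = 0.16 + 0.09 + 0.09 = 0.34.
Product: 0.23 × 0.34 = 0.0782.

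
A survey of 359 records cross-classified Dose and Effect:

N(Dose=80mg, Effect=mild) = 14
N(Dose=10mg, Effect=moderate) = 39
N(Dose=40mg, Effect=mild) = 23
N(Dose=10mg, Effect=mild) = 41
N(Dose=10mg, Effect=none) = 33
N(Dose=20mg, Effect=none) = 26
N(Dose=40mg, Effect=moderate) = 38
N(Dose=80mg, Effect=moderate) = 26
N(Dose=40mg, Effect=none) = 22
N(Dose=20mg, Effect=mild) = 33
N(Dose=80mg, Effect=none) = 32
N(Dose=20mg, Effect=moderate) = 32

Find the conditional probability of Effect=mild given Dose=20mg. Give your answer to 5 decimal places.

Total with Dose=20mg: 26 + 33 + 32 = 91.
P(Effect=mild | Dose=20mg) = 33/91 = 0.36264.

0.36264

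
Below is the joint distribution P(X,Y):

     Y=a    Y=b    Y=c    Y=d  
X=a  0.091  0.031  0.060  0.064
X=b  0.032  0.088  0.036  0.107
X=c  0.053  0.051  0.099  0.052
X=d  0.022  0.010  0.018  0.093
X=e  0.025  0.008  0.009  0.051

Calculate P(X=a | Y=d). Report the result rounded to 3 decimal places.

0.174

P(Y=d) = 0.064 + 0.107 + 0.052 + 0.093 + 0.051 = 0.367.
P(X=a | Y=d) = 0.064/0.367 = 0.174.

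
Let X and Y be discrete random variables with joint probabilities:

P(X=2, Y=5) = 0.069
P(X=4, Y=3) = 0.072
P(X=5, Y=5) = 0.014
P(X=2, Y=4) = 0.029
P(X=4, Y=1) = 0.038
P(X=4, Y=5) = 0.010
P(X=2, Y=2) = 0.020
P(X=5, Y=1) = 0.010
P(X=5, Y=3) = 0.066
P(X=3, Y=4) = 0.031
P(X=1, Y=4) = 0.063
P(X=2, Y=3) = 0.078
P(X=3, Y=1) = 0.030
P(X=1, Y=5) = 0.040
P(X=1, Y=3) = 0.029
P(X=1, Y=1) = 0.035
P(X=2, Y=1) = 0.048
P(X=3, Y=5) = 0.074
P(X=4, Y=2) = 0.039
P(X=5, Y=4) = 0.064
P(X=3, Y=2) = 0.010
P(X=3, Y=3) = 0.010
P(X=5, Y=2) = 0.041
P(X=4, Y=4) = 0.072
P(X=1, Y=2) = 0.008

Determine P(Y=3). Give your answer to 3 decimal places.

P(Y=3) = 0.029 + 0.078 + 0.010 + 0.072 + 0.066 = 0.255.

0.255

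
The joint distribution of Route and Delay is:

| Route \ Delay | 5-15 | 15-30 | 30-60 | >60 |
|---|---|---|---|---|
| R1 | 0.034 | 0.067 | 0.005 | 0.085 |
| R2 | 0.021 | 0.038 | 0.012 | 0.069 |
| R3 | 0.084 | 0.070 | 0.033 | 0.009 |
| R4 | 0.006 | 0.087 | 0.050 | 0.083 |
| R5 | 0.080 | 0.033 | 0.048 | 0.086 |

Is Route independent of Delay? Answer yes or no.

P(Route=R3) = 0.196 and P(Delay=>60) = 0.332, so their product is 0.06507, but P(Route=R3, Delay=>60) = 0.009. Since these differ, Route and Delay are not independent.

no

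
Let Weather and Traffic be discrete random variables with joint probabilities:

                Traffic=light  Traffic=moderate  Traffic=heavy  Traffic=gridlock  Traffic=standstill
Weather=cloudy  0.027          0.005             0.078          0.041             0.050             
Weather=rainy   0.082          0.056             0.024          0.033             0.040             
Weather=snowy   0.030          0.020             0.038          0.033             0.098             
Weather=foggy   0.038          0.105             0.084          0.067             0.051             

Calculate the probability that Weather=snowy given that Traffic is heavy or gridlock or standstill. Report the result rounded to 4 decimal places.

P(Traffic=heavy) = 0.078 + 0.024 + 0.038 + 0.084 = 0.224.
P(Traffic=gridlock) = 0.041 + 0.033 + 0.033 + 0.067 = 0.174.
P(Traffic=standstill) = 0.050 + 0.040 + 0.098 + 0.051 = 0.239.
P(Traffic ∈ {heavy, gridlock, standstill}) = 0.224 + 0.174 + 0.239 = 0.637; P(Weather=snowy, Traffic ∈ {heavy, gridlock, standstill}) = 0.038 + 0.033 + 0.098 = 0.169.
P(Weather=snowy | Traffic ∈ {heavy, gridlock, standstill}) = 0.169/0.637 = 0.2653.

0.2653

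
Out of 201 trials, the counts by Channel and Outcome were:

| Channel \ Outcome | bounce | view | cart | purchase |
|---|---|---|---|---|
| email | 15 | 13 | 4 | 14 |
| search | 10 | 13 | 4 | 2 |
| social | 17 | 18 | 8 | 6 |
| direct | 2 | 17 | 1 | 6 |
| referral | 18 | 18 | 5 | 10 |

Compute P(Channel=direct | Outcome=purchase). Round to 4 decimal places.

0.1579

Total with Outcome=purchase: 14 + 2 + 6 + 6 + 10 = 38.
P(Channel=direct | Outcome=purchase) = 6/38 = 0.1579.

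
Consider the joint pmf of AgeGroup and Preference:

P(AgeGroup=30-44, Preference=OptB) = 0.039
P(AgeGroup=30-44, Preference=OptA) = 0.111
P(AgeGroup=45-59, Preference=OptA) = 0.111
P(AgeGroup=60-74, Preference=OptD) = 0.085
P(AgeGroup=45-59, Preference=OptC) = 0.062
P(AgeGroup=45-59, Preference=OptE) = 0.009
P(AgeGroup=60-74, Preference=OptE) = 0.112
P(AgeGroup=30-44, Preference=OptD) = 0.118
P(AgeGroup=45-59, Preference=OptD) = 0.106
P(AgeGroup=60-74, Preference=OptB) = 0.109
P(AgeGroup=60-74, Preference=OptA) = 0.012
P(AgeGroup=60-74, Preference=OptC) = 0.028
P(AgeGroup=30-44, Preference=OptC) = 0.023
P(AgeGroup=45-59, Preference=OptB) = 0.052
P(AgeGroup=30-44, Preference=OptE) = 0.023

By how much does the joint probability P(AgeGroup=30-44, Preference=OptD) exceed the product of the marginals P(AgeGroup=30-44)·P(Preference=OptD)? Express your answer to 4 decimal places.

0.0210

P(AgeGroup=30-44) = 0.111 + 0.039 + 0.023 + 0.118 + 0.023 = 0.314.
P(Preference=OptD) = 0.118 + 0.106 + 0.085 = 0.309.
P(AgeGroup=30-44, Preference=OptD) − P(AgeGroup=30-44)P(Preference=OptD) = 0.118 − 0.314×0.309 = 0.0210.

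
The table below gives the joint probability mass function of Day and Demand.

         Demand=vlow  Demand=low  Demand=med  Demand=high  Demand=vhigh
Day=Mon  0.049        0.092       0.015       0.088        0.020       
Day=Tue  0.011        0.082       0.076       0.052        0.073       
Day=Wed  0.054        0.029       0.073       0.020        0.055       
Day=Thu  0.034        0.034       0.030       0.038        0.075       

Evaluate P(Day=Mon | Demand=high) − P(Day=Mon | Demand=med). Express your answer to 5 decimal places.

0.36712

P(Demand=high) = 0.088 + 0.052 + 0.020 + 0.038 = 0.198; P(Day=Mon | Demand=high) = 0.088/0.198 = 0.444444.
P(Demand=med) = 0.015 + 0.076 + 0.073 + 0.030 = 0.194; P(Day=Mon | Demand=med) = 0.015/0.194 = 0.077320.
Difference = 0.36712.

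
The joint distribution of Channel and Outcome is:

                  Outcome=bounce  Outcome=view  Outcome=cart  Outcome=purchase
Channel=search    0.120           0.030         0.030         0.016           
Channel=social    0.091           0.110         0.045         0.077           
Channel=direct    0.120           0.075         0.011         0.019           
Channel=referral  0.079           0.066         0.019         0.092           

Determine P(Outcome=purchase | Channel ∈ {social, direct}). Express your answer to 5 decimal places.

P(Channel=social) = 0.091 + 0.110 + 0.045 + 0.077 = 0.323.
P(Channel=direct) = 0.120 + 0.075 + 0.011 + 0.019 = 0.225.
P(Channel ∈ {social, direct}) = 0.323 + 0.225 = 0.548; P(Outcome=purchase, Channel ∈ {social, direct}) = 0.077 + 0.019 = 0.096.
P(Outcome=purchase | Channel ∈ {social, direct}) = 0.096/0.548 = 0.17518.

0.17518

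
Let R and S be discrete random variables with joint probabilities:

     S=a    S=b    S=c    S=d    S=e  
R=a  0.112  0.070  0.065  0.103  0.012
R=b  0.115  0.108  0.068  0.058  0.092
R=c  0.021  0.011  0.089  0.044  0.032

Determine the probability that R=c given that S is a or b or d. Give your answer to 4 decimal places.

0.1184

P(S=a) = 0.112 + 0.115 + 0.021 = 0.248.
P(S=b) = 0.070 + 0.108 + 0.011 = 0.189.
P(S=d) = 0.103 + 0.058 + 0.044 = 0.205.
P(S ∈ {a, b, d}) = 0.248 + 0.189 + 0.205 = 0.642; P(R=c, S ∈ {a, b, d}) = 0.021 + 0.011 + 0.044 = 0.076.
P(R=c | S ∈ {a, b, d}) = 0.076/0.642 = 0.1184.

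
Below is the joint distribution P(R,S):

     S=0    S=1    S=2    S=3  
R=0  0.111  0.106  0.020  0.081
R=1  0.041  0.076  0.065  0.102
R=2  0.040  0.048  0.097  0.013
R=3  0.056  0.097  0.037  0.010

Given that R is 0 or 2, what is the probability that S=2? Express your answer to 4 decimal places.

P(R=0) = 0.111 + 0.106 + 0.020 + 0.081 = 0.318.
P(R=2) = 0.040 + 0.048 + 0.097 + 0.013 = 0.198.
P(R ∈ {0, 2}) = 0.318 + 0.198 = 0.516; P(S=2, R ∈ {0, 2}) = 0.020 + 0.097 = 0.117.
P(S=2 | R ∈ {0, 2}) = 0.117/0.516 = 0.2267.

0.2267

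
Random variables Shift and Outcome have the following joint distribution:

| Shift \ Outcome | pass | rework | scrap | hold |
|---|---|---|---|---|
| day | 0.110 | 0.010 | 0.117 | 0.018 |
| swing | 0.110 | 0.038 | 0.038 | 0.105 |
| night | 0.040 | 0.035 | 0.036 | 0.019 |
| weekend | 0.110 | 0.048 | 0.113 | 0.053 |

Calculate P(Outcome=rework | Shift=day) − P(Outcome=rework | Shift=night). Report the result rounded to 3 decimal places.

-0.230

P(Shift=day) = 0.110 + 0.010 + 0.117 + 0.018 = 0.255; P(Outcome=rework | Shift=day) = 0.010/0.255 = 0.0392.
P(Shift=night) = 0.040 + 0.035 + 0.036 + 0.019 = 0.130; P(Outcome=rework | Shift=night) = 0.035/0.130 = 0.2692.
Difference = -0.230.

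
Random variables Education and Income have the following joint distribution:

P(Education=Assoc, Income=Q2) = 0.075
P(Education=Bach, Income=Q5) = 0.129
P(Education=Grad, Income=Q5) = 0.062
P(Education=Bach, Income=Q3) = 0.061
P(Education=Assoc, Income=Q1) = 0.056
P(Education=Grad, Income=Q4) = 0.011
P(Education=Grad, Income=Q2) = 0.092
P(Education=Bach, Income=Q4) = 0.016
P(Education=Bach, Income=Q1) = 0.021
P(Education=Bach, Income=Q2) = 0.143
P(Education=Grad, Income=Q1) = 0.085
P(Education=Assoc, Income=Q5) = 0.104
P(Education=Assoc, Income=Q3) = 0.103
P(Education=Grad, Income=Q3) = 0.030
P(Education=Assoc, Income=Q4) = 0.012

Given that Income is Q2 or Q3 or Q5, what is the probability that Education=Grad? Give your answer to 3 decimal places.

P(Income=Q2) = 0.075 + 0.143 + 0.092 = 0.310.
P(Income=Q3) = 0.103 + 0.061 + 0.030 = 0.194.
P(Income=Q5) = 0.104 + 0.129 + 0.062 = 0.295.
P(Income ∈ {Q2, Q3, Q5}) = 0.310 + 0.194 + 0.295 = 0.799; P(Education=Grad, Income ∈ {Q2, Q3, Q5}) = 0.092 + 0.030 + 0.062 = 0.184.
P(Education=Grad | Income ∈ {Q2, Q3, Q5}) = 0.184/0.799 = 0.230.

0.230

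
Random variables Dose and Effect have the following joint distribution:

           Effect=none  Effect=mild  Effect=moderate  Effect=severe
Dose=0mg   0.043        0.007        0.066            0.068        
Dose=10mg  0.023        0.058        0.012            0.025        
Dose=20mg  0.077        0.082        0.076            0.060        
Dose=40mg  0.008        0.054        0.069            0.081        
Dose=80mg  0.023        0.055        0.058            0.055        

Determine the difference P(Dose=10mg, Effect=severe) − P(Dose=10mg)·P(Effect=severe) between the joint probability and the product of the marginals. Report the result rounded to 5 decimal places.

P(Dose=10mg) = 0.023 + 0.058 + 0.012 + 0.025 = 0.118.
P(Effect=severe) = 0.068 + 0.025 + 0.060 + 0.081 + 0.055 = 0.289.
P(Dose=10mg, Effect=severe) − P(Dose=10mg)P(Effect=severe) = 0.025 − 0.118×0.289 = -0.00910.

-0.00910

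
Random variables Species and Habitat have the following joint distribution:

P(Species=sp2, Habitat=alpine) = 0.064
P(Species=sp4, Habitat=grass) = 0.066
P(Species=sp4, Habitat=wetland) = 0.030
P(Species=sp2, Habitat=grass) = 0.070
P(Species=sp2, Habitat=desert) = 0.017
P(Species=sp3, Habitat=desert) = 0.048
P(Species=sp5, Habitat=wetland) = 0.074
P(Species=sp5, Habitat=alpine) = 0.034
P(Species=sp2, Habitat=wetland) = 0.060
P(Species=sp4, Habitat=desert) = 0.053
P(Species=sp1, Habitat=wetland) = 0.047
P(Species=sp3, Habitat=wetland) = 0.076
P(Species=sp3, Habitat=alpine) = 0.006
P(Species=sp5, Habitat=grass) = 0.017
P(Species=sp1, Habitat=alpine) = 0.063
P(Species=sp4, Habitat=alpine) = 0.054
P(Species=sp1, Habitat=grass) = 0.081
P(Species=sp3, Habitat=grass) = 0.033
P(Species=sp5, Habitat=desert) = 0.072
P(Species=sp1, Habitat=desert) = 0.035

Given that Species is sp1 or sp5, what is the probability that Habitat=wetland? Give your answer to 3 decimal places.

0.286

P(Species=sp1) = 0.081 + 0.047 + 0.035 + 0.063 = 0.226.
P(Species=sp5) = 0.017 + 0.074 + 0.072 + 0.034 = 0.197.
P(Species ∈ {sp1, sp5}) = 0.226 + 0.197 = 0.423; P(Habitat=wetland, Species ∈ {sp1, sp5}) = 0.047 + 0.074 = 0.121.
P(Habitat=wetland | Species ∈ {sp1, sp5}) = 0.121/0.423 = 0.286.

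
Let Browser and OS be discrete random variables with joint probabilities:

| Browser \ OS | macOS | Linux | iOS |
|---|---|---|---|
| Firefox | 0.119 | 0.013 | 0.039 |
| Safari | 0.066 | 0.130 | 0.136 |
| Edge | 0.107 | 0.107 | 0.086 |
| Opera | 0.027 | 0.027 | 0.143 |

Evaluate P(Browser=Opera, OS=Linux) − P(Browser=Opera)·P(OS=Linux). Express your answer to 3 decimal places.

-0.028

P(Browser=Opera) = 0.027 + 0.027 + 0.143 = 0.197.
P(OS=Linux) = 0.013 + 0.130 + 0.107 + 0.027 = 0.277.
P(Browser=Opera, OS=Linux) − P(Browser=Opera)P(OS=Linux) = 0.027 − 0.197×0.277 = -0.028.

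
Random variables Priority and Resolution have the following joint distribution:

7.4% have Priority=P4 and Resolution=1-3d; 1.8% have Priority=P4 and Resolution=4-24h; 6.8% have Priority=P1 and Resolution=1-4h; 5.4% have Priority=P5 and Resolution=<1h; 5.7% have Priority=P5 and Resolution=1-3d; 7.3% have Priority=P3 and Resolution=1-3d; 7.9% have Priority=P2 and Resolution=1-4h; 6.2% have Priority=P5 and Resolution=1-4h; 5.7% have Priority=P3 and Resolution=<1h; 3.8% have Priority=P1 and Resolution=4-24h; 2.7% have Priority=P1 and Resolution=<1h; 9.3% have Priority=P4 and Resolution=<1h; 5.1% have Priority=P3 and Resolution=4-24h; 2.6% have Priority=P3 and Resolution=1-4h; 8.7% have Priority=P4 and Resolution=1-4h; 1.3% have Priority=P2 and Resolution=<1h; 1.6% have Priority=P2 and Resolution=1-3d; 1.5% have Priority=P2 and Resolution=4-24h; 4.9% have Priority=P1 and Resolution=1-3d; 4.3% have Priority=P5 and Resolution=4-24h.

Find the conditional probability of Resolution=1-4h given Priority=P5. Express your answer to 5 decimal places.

0.28704

P(Priority=P5) = 0.054 + 0.062 + 0.043 + 0.057 = 0.216.
P(Resolution=1-4h | Priority=P5) = 0.062/0.216 = 0.28704.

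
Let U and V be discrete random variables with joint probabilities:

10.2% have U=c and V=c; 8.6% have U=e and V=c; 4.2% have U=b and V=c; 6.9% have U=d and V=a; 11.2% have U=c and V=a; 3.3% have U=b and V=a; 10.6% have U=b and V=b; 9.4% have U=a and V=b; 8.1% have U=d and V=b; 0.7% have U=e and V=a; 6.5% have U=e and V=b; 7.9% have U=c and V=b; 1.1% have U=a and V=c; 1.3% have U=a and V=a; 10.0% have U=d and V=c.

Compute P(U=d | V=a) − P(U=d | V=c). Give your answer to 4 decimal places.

0.0016

P(V=a) = 0.013 + 0.033 + 0.112 + 0.069 + 0.007 = 0.234; P(U=d | V=a) = 0.069/0.234 = 0.29487.
P(V=c) = 0.011 + 0.042 + 0.102 + 0.100 + 0.086 = 0.341; P(U=d | V=c) = 0.100/0.341 = 0.29326.
Difference = 0.0016.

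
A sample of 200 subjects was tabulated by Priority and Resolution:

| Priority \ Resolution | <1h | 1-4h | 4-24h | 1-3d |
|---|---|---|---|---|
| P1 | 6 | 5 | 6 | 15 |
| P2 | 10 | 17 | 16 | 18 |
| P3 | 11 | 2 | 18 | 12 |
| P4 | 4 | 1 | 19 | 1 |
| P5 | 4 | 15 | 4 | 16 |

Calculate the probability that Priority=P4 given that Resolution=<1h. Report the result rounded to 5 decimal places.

Total with Resolution=<1h: 6 + 10 + 11 + 4 + 4 = 35.
P(Priority=P4 | Resolution=<1h) = 4/35 = 0.11429.

0.11429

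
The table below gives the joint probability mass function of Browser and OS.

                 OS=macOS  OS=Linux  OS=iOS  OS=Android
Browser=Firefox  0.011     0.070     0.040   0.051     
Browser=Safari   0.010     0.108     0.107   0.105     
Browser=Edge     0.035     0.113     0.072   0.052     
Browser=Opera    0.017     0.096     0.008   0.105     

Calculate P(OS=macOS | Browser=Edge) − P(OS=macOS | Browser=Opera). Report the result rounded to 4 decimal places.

0.0535

P(Browser=Edge) = 0.035 + 0.113 + 0.072 + 0.052 = 0.272; P(OS=macOS | Browser=Edge) = 0.035/0.272 = 0.12868.
P(Browser=Opera) = 0.017 + 0.096 + 0.008 + 0.105 = 0.226; P(OS=macOS | Browser=Opera) = 0.017/0.226 = 0.07522.
Difference = 0.0535.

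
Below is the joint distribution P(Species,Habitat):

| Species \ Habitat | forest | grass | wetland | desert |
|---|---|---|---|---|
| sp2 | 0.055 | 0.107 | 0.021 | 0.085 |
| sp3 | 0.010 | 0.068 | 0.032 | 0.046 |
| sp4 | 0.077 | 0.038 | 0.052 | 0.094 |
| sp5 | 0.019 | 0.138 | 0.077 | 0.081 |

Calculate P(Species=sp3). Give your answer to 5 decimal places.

P(Species=sp3) = 0.010 + 0.068 + 0.032 + 0.046 = 0.156.

0.15600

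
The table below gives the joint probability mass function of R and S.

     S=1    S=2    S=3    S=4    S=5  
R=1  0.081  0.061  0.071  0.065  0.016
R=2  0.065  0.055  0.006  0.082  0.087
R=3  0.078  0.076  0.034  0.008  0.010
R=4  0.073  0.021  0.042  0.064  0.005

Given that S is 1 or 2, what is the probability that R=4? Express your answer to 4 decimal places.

P(S=1) = 0.081 + 0.065 + 0.078 + 0.073 = 0.297.
P(S=2) = 0.061 + 0.055 + 0.076 + 0.021 = 0.213.
P(S ∈ {1, 2}) = 0.297 + 0.213 = 0.510; P(R=4, S ∈ {1, 2}) = 0.073 + 0.021 = 0.094.
P(R=4 | S ∈ {1, 2}) = 0.094/0.510 = 0.1843.

0.1843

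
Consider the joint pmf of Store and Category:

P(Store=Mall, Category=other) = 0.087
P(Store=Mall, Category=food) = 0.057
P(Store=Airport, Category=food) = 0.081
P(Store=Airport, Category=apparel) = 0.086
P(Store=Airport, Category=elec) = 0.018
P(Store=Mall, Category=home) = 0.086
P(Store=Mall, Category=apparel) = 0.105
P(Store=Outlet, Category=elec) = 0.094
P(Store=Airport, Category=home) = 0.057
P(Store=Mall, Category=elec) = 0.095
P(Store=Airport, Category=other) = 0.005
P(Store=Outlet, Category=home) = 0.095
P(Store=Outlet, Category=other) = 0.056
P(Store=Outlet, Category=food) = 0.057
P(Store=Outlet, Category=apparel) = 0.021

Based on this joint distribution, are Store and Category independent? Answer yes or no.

P(Store=Outlet) = 0.323 and P(Category=apparel) = 0.212, so their product is 0.06848, but P(Store=Outlet, Category=apparel) = 0.021. Since these differ, Store and Category are not independent.

no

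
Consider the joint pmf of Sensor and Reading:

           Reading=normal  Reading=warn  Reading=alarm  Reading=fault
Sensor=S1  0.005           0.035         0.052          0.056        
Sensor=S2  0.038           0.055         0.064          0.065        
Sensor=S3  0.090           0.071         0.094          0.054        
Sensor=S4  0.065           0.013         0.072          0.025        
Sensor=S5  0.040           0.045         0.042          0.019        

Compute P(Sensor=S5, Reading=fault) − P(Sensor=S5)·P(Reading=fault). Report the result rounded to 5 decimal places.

-0.01297

P(Sensor=S5) = 0.040 + 0.045 + 0.042 + 0.019 = 0.146.
P(Reading=fault) = 0.056 + 0.065 + 0.054 + 0.025 + 0.019 = 0.219.
P(Sensor=S5, Reading=fault) − P(Sensor=S5)P(Reading=fault) = 0.019 − 0.146×0.219 = -0.01297.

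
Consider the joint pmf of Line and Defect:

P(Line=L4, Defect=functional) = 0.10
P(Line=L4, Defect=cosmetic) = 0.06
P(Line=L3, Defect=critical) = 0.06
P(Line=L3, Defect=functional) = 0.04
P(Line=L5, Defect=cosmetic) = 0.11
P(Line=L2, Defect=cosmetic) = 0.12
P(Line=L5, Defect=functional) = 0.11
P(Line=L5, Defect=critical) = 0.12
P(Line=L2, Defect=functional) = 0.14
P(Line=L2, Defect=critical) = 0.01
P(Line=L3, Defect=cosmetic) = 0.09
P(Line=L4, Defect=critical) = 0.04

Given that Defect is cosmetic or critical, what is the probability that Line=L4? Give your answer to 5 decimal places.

0.16393

P(Defect=cosmetic) = 0.12 + 0.09 + 0.06 + 0.11 = 0.38.
P(Defect=critical) = 0.01 + 0.06 + 0.04 + 0.12 = 0.23.
P(Defect ∈ {cosmetic, critical}) = 0.38 + 0.23 = 0.61; P(Line=L4, Defect ∈ {cosmetic, critical}) = 0.06 + 0.04 = 0.10.
P(Line=L4 | Defect ∈ {cosmetic, critical}) = 0.10/0.61 = 0.16393.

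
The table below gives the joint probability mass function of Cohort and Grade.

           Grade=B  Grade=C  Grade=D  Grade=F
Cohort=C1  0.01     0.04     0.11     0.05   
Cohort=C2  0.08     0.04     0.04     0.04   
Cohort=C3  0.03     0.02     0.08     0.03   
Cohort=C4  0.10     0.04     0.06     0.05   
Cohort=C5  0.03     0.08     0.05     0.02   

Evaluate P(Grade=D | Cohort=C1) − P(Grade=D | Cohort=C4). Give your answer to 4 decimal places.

0.2838

P(Cohort=C1) = 0.01 + 0.04 + 0.11 + 0.05 = 0.21; P(Grade=D | Cohort=C1) = 0.11/0.21 = 0.52381.
P(Cohort=C4) = 0.10 + 0.04 + 0.06 + 0.05 = 0.25; P(Grade=D | Cohort=C4) = 0.06/0.25 = 0.24000.
Difference = 0.2838.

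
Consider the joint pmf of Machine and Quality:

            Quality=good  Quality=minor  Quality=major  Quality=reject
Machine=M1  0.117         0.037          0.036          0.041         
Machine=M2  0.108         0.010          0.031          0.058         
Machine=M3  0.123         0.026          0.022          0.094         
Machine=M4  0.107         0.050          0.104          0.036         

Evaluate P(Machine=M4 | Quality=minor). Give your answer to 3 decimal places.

0.407

P(Quality=minor) = 0.037 + 0.010 + 0.026 + 0.050 = 0.123.
P(Machine=M4 | Quality=minor) = 0.050/0.123 = 0.407.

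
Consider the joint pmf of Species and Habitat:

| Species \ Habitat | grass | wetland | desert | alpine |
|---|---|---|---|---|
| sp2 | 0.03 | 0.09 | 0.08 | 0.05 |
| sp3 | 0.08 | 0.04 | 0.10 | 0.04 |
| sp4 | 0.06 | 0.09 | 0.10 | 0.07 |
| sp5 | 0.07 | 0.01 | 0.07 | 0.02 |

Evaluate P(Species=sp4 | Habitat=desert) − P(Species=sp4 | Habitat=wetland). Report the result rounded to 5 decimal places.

-0.10559

P(Habitat=desert) = 0.08 + 0.10 + 0.10 + 0.07 = 0.35; P(Species=sp4 | Habitat=desert) = 0.10/0.35 = 0.285714.
P(Habitat=wetland) = 0.09 + 0.04 + 0.09 + 0.01 = 0.23; P(Species=sp4 | Habitat=wetland) = 0.09/0.23 = 0.391304.
Difference = -0.10559.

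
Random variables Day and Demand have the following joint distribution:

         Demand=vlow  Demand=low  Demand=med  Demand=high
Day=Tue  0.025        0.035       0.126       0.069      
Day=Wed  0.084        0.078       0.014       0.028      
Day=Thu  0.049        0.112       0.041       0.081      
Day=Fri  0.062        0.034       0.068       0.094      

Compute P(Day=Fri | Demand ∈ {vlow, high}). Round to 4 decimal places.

P(Demand=vlow) = 0.025 + 0.084 + 0.049 + 0.062 = 0.220.
P(Demand=high) = 0.069 + 0.028 + 0.081 + 0.094 = 0.272.
P(Demand ∈ {vlow, high}) = 0.220 + 0.272 = 0.492; P(Day=Fri, Demand ∈ {vlow, high}) = 0.062 + 0.094 = 0.156.
P(Day=Fri | Demand ∈ {vlow, high}) = 0.156/0.492 = 0.3171.

0.3171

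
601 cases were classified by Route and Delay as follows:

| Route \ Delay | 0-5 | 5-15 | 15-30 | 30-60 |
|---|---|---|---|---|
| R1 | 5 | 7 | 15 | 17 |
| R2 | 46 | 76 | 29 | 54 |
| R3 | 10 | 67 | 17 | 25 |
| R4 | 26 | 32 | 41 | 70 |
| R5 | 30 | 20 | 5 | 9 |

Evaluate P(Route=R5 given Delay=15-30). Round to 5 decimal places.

0.04673

Total with Delay=15-30: 15 + 29 + 17 + 41 + 5 = 107.
P(Route=R5 | Delay=15-30) = 5/107 = 0.04673.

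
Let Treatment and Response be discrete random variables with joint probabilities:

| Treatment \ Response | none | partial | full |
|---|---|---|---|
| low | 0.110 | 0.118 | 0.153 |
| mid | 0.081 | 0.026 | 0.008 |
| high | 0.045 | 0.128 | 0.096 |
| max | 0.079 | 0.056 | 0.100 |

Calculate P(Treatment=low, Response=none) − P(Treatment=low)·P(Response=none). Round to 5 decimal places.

-0.01002

P(Treatment=low) = 0.110 + 0.118 + 0.153 = 0.381.
P(Response=none) = 0.110 + 0.081 + 0.045 + 0.079 = 0.315.
P(Treatment=low, Response=none) − P(Treatment=low)P(Response=none) = 0.110 − 0.381×0.315 = -0.01002.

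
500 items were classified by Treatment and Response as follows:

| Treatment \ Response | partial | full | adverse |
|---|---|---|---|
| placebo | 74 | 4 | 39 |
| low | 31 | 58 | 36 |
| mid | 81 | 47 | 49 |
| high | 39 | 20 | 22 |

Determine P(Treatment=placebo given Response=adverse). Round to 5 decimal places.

Total with Response=adverse: 39 + 36 + 49 + 22 = 146.
P(Treatment=placebo | Response=adverse) = 39/146 = 0.26712.

0.26712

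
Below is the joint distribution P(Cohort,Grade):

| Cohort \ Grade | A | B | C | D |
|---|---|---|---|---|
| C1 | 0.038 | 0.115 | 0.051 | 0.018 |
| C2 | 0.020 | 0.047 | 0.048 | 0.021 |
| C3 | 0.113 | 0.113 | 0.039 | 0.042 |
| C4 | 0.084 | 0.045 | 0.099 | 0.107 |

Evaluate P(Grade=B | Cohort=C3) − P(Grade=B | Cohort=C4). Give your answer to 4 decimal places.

0.2337

P(Cohort=C3) = 0.113 + 0.113 + 0.039 + 0.042 = 0.307; P(Grade=B | Cohort=C3) = 0.113/0.307 = 0.36808.
P(Cohort=C4) = 0.084 + 0.045 + 0.099 + 0.107 = 0.335; P(Grade=B | Cohort=C4) = 0.045/0.335 = 0.13433.
Difference = 0.2337.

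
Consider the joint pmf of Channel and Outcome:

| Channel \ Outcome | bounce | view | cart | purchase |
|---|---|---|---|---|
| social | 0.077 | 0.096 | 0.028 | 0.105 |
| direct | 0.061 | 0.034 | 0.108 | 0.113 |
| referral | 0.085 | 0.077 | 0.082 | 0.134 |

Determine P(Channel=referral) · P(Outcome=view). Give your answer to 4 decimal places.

0.0782

P(Channel=referral) = 0.085 + 0.077 + 0.082 + 0.134 = 0.378.
P(Outcome=view) = 0.096 + 0.034 + 0.077 = 0.207.
Product: 0.378 × 0.207 = 0.0782.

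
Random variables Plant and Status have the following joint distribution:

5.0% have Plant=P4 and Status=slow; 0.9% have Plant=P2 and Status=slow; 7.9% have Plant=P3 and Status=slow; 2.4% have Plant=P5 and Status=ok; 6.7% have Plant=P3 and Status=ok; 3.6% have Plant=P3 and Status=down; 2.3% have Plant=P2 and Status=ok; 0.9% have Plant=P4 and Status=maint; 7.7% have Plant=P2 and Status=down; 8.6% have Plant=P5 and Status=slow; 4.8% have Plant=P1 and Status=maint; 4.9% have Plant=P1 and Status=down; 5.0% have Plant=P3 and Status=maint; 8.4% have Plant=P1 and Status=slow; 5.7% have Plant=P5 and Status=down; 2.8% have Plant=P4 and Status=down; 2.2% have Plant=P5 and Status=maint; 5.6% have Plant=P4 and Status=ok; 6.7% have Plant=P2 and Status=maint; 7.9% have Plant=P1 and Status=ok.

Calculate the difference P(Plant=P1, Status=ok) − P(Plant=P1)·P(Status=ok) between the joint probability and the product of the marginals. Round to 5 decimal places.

P(Plant=P1) = 0.079 + 0.084 + 0.049 + 0.048 = 0.260.
P(Status=ok) = 0.079 + 0.023 + 0.067 + 0.056 + 0.024 = 0.249.
P(Plant=P1, Status=ok) − P(Plant=P1)P(Status=ok) = 0.079 − 0.260×0.249 = 0.01426.

0.01426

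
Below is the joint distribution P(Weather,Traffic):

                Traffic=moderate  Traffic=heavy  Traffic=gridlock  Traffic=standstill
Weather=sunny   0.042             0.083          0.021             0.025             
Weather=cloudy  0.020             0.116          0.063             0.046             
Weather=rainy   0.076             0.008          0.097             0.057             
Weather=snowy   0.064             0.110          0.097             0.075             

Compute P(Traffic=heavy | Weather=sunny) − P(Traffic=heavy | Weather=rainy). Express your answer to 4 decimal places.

P(Weather=sunny) = 0.042 + 0.083 + 0.021 + 0.025 = 0.171; P(Traffic=heavy | Weather=sunny) = 0.083/0.171 = 0.48538.
P(Weather=rainy) = 0.076 + 0.008 + 0.097 + 0.057 = 0.238; P(Traffic=heavy | Weather=rainy) = 0.008/0.238 = 0.03361.
Difference = 0.4518.

0.4518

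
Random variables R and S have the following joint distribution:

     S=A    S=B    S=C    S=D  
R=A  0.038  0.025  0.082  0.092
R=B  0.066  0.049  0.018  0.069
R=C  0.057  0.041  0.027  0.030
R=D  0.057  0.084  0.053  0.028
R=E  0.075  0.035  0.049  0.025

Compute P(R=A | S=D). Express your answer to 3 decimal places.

P(S=D) = 0.092 + 0.069 + 0.030 + 0.028 + 0.025 = 0.244.
P(R=A | S=D) = 0.092/0.244 = 0.377.

0.377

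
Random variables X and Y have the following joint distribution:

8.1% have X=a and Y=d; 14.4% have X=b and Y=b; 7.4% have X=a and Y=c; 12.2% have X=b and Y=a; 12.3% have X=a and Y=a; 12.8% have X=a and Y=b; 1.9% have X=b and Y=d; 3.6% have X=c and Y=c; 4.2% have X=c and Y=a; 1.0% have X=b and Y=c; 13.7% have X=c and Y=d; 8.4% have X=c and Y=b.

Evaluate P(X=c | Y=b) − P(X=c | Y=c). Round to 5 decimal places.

-0.06404

P(Y=b) = 0.128 + 0.144 + 0.084 = 0.356; P(X=c | Y=b) = 0.084/0.356 = 0.235955.
P(Y=c) = 0.074 + 0.010 + 0.036 = 0.120; P(X=c | Y=c) = 0.036/0.120 = 0.300000.
Difference = -0.06404.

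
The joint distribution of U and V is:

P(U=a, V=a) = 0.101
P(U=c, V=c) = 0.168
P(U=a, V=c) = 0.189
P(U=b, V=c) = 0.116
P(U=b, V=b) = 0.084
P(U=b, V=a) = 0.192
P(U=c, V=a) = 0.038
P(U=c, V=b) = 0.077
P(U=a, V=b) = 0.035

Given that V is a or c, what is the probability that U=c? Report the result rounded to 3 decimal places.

P(V=a) = 0.101 + 0.192 + 0.038 = 0.331.
P(V=c) = 0.189 + 0.116 + 0.168 = 0.473.
P(V ∈ {a, c}) = 0.331 + 0.473 = 0.804; P(U=c, V ∈ {a, c}) = 0.038 + 0.168 = 0.206.
P(U=c | V ∈ {a, c}) = 0.206/0.804 = 0.256.

0.256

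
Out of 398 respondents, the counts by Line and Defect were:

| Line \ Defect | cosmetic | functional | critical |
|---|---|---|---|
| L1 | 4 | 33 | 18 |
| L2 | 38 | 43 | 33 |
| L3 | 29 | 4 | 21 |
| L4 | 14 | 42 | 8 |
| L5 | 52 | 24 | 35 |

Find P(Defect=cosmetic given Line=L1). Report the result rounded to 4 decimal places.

0.0727

Total with Line=L1: 4 + 33 + 18 = 55.
P(Defect=cosmetic | Line=L1) = 4/55 = 0.0727.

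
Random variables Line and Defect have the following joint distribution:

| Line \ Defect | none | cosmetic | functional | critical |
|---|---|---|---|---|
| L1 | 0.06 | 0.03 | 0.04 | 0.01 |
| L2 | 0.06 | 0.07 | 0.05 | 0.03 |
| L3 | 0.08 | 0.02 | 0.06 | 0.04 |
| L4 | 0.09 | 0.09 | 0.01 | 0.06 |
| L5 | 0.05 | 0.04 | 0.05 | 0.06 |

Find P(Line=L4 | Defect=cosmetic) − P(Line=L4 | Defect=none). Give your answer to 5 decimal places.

P(Defect=cosmetic) = 0.03 + 0.07 + 0.02 + 0.09 + 0.04 = 0.25; P(Line=L4 | Defect=cosmetic) = 0.09/0.25 = 0.360000.
P(Defect=none) = 0.06 + 0.06 + 0.08 + 0.09 + 0.05 = 0.34; P(Line=L4 | Defect=none) = 0.09/0.34 = 0.264706.
Difference = 0.09529.

0.09529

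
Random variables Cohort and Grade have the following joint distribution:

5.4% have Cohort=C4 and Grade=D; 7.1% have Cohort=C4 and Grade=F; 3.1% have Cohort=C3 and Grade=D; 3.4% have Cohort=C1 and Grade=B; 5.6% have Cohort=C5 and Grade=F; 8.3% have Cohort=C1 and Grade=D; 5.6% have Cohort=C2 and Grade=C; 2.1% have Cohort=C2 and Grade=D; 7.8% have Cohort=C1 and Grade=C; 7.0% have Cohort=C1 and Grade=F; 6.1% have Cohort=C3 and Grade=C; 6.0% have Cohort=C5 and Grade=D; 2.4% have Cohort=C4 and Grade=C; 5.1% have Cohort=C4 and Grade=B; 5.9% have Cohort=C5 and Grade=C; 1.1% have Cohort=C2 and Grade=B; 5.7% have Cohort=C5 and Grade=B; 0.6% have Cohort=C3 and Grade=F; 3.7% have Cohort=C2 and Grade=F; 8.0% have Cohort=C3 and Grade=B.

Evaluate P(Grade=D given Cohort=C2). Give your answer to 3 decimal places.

0.168

P(Cohort=C2) = 0.011 + 0.056 + 0.021 + 0.037 = 0.125.
P(Grade=D | Cohort=C2) = 0.021/0.125 = 0.168.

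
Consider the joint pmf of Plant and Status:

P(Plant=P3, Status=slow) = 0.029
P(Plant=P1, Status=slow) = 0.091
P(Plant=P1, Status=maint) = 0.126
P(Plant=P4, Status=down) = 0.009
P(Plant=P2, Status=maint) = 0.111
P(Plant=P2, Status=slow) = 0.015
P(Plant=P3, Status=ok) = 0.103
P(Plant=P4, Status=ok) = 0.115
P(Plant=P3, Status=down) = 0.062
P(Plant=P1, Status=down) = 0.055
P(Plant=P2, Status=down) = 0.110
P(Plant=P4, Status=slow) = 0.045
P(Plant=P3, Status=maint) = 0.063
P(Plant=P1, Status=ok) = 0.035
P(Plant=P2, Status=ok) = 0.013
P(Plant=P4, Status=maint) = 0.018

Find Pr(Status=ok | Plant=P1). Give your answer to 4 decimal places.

0.1140

P(Plant=P1) = 0.035 + 0.091 + 0.055 + 0.126 = 0.307.
P(Status=ok | Plant=P1) = 0.035/0.307 = 0.1140.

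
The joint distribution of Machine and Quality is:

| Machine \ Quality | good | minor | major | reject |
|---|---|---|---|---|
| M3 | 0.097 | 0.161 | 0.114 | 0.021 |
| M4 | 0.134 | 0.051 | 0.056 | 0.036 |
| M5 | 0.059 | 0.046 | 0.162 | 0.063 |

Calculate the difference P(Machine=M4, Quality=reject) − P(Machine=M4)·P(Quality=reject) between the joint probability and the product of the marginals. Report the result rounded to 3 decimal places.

P(Machine=M4) = 0.134 + 0.051 + 0.056 + 0.036 = 0.277.
P(Quality=reject) = 0.021 + 0.036 + 0.063 = 0.120.
P(Machine=M4, Quality=reject) − P(Machine=M4)P(Quality=reject) = 0.036 − 0.277×0.120 = 0.003.

0.003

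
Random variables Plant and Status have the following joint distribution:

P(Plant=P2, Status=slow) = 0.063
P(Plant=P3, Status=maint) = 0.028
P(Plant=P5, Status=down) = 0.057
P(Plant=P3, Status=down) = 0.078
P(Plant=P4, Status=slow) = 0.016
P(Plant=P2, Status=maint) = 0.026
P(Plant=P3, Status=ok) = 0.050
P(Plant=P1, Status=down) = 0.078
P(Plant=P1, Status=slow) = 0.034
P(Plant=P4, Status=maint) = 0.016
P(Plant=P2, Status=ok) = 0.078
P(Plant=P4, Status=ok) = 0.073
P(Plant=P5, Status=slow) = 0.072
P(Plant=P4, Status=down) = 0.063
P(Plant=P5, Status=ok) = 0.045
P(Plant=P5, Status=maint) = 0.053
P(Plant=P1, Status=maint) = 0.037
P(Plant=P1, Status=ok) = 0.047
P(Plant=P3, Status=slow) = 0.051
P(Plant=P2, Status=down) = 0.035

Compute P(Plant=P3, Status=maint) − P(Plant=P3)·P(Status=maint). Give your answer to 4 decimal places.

-0.0051

P(Plant=P3) = 0.050 + 0.051 + 0.078 + 0.028 = 0.207.
P(Status=maint) = 0.037 + 0.026 + 0.028 + 0.016 + 0.053 = 0.160.
P(Plant=P3, Status=maint) − P(Plant=P3)P(Status=maint) = 0.028 − 0.207×0.160 = -0.0051.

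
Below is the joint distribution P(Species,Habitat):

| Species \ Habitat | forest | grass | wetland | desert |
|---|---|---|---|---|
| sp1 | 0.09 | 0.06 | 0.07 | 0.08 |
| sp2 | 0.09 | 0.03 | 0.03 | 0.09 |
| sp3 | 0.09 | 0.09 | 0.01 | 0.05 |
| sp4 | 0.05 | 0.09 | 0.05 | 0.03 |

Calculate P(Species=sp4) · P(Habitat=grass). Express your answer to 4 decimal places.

P(Species=sp4) = 0.05 + 0.09 + 0.05 + 0.03 = 0.22.
P(Habitat=grass) = 0.06 + 0.03 + 0.09 + 0.09 = 0.27.
Product: 0.22 × 0.27 = 0.0594.

0.0594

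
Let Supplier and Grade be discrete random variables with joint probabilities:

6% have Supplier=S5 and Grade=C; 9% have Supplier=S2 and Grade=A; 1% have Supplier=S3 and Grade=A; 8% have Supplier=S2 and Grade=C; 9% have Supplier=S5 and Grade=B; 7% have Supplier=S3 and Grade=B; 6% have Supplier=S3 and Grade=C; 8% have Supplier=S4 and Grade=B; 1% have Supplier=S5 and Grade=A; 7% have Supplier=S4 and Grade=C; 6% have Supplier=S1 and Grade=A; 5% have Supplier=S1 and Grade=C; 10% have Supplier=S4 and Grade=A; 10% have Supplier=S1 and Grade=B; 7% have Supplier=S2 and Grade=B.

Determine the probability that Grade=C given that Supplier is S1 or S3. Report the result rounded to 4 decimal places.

P(Supplier=S1) = 0.06 + 0.10 + 0.05 = 0.21.
P(Supplier=S3) = 0.01 + 0.07 + 0.06 = 0.14.
P(Supplier ∈ {S1, S3}) = 0.21 + 0.14 = 0.35; P(Grade=C, Supplier ∈ {S1, S3}) = 0.05 + 0.06 = 0.11.
P(Grade=C | Supplier ∈ {S1, S3}) = 0.11/0.35 = 0.3143.

0.3143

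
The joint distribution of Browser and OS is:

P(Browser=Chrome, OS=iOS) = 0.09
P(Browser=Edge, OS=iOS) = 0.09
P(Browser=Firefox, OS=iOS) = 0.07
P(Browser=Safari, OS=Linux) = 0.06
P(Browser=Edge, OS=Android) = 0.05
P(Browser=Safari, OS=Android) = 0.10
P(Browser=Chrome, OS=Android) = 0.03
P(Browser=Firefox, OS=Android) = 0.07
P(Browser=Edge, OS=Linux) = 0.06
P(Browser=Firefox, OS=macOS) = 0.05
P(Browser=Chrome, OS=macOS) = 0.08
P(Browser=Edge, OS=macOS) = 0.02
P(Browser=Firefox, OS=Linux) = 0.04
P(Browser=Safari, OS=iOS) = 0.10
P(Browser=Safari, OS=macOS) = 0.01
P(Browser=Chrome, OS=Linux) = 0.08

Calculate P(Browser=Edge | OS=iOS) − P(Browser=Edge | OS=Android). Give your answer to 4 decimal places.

0.0571

P(OS=iOS) = 0.09 + 0.07 + 0.10 + 0.09 = 0.35; P(Browser=Edge | OS=iOS) = 0.09/0.35 = 0.25714.
P(OS=Android) = 0.03 + 0.07 + 0.10 + 0.05 = 0.25; P(Browser=Edge | OS=Android) = 0.05/0.25 = 0.20000.
Difference = 0.0571.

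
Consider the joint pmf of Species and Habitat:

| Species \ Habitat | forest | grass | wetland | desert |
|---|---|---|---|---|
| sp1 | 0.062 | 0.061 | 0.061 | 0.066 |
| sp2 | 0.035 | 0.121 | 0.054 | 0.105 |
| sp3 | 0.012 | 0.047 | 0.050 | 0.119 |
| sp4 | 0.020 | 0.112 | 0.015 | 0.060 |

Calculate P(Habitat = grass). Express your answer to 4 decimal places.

P(Habitat=grass) = 0.061 + 0.121 + 0.047 + 0.112 = 0.341.

0.3410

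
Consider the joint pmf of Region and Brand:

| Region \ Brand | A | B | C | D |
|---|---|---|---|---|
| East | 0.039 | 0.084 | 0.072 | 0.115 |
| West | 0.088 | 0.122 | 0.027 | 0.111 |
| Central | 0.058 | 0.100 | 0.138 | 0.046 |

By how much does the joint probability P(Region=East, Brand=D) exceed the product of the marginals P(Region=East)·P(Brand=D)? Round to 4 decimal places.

P(Region=East) = 0.039 + 0.084 + 0.072 + 0.115 = 0.310.
P(Brand=D) = 0.115 + 0.111 + 0.046 = 0.272.
P(Region=East, Brand=D) − P(Region=East)P(Brand=D) = 0.115 − 0.310×0.272 = 0.0307.

0.0307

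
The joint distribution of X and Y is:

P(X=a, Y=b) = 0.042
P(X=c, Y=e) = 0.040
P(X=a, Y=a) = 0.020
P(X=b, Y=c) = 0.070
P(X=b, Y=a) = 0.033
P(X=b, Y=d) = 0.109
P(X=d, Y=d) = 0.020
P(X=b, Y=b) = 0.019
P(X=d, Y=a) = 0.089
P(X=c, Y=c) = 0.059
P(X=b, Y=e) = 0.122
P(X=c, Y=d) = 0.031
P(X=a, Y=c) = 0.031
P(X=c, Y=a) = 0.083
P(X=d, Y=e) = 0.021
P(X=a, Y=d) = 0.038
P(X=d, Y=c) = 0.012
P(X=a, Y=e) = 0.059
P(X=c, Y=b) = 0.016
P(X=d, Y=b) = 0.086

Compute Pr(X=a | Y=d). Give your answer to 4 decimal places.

0.1919

P(Y=d) = 0.038 + 0.109 + 0.031 + 0.020 = 0.198.
P(X=a | Y=d) = 0.038/0.198 = 0.1919.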